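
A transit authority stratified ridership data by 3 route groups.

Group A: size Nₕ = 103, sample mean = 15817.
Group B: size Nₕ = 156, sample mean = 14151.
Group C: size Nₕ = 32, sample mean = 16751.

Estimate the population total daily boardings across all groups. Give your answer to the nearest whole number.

4372739

A: 103·15817 = 1629151
B: 156·14151 = 2207556
C: 32·16751 = 536032
τ̂ = Σ Nₕx̄ₕ = 4372739.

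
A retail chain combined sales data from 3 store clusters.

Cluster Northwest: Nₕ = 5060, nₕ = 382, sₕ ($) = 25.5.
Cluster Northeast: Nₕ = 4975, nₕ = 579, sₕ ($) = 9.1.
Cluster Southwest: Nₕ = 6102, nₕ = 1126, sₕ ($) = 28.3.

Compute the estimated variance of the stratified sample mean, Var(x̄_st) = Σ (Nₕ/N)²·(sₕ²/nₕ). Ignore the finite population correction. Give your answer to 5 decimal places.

0.28266

N = 16137; Wₕ = Nₕ/N.
cluster Northwest: (5060/16137)²·25.5²/382 = 0.16736800
cluster Northeast: (4975/16137)²·9.1²/579 = 0.01359392
cluster Southwest: (6102/16137)²·28.3²/1126 = 0.10170289
Sum = 0.28266481 → 0.28266.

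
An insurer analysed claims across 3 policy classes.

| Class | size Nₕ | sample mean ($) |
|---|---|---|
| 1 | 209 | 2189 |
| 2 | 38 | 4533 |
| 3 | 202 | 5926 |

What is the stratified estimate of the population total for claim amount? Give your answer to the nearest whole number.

1826807

Estimate total by summing Nₕ·x̄ₕ over strata.
209·2189 + 38·4533 + 202·5926 = 457501 + 172254 + 1197052 = 1826807.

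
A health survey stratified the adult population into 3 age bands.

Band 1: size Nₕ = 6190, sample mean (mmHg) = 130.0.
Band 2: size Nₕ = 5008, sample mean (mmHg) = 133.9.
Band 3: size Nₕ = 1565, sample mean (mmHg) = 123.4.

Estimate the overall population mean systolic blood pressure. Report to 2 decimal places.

N = 6190 + 5008 + 1565 = 12763.
Weight each subgroup mean by Nₕ/N and sum.
Σ Nₕx̄ₕ = 6190·130.0 + 5008·133.9 + 1565·123.4 = 804700 + 670571.2 + 193121 = 1668392.2.
Divide by N: 1668392.2 / 12763 = 130.7210... → 130.72.

130.72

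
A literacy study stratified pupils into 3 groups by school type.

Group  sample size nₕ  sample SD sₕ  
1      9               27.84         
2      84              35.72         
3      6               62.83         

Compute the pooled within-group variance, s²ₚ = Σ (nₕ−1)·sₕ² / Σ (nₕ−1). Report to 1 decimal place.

Degrees of freedom: 8 + 83 + 5 = 96.
Σ(nₕ−1)sₕ² = 8·775.0656 + 83·1275.9184 + 5·3947.6089 = 131839.7965.
s²ₚ = 131839.7965 / 96 = 1373.331... → 1373.3.

1373.3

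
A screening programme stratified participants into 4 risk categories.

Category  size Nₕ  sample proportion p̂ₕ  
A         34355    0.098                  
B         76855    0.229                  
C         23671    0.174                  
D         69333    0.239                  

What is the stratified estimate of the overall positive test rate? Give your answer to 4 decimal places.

N = 34355 + 76855 + 23671 + 69333 = 204214.
Overall proportion = Σ (Nₕ/N)·p̂ₕ.
Σ Nₕp̂ₕ = 3366.79 + 17599.795 + 4118.754 + 16570.587 = 41655.926.
41655.926 / 204214 = 0.203982... → 0.2040.

0.2040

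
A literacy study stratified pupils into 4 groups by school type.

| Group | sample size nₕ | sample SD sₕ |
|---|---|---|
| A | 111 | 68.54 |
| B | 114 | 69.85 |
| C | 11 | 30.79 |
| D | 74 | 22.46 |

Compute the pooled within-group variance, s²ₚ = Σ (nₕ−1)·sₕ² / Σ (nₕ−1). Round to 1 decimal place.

3641.8

Degrees of freedom: 110 + 113 + 10 + 73 = 306.
Σ(nₕ−1)sₕ² = 110·4697.7316 + 113·4879.0225 + 10·948.0241 + 73·504.4516 = 1114385.2263.
s²ₚ = 1114385.2263 / 306 = 3641.782... → 3641.8.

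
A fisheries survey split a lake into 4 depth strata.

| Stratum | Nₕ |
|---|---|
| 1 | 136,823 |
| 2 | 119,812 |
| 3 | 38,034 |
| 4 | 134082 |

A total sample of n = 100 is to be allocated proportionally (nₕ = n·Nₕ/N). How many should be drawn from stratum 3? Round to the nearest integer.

9

N = 136823 + 119812 + 38034 + 134082 = 428751.
n_3 = 100·38034/428751 = 8.871... → 9.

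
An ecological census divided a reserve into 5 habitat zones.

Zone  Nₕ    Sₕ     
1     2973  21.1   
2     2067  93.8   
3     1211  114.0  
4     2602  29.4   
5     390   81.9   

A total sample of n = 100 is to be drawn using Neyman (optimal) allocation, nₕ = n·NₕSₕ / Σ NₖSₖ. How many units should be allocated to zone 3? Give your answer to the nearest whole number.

Σ NₕSₕ = 2973·21.1 + 2067·93.8 + 1211·114.0 + 2602·29.4 + 390·81.9 = 503108.7.
Share for 3: 138054/503108.7 = 0.27440.
n_3 = 100 × 0.27440 = 27.440... → 27.

27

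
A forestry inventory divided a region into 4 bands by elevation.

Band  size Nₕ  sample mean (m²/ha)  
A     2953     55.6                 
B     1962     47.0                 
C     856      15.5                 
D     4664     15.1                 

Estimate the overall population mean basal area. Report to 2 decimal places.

32.59

N = 2953 + 1962 + 856 + 4664 = 10435.
Overall mean = Σ (Nₕ/N)·x̄ₕ — weight by population share, not a simple average.
Σ Nₕx̄ₕ = 2953·55.6 + 1962·47.0 + 856·15.5 + 4664·15.1 = 164186.8 + 92214 + 13268 + 70426.4 = 340095.2.
Divide by N: 340095.2 / 10435 = 32.5918... → 32.59.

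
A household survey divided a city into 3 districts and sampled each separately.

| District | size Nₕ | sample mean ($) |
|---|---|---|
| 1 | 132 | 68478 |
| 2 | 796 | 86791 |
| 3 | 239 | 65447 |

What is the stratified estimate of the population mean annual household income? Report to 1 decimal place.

x̄_st = (Σ Nₕx̄ₕ) / (Σ Nₕ) = (132·68478 + 796·86791 + 239·65447) / 1167
= 93766565 / 1167 = 80348.385... → 80348.4.

80348.4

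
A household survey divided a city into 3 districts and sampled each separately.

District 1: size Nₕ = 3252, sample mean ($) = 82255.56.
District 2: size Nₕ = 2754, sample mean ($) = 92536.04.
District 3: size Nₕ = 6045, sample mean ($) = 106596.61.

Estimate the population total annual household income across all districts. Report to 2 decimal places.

1166715842.73

1: 3252·82255.56 = 267495081.12
2: 2754·92536.04 = 254844254.16
3: 6045·106596.61 = 644376507.45
τ̂ = Σ Nₕx̄ₕ = 1166715842.73.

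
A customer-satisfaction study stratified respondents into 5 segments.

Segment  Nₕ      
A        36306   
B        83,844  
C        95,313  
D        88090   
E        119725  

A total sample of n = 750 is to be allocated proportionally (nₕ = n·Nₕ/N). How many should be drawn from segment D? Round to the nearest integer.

N = 36306 + 83844 + 95313 + 88090 + 119725 = 423278.
n_D = 750·88090/423278 = 156.085... → 156.

156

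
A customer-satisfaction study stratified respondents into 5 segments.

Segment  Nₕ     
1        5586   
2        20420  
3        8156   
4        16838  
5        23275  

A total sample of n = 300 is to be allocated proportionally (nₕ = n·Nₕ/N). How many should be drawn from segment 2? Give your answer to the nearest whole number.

82

N = 5586 + 20420 + 8156 + 16838 + 23275 = 74275.
n_2 = 300·20420/74275 = 82.477... → 82.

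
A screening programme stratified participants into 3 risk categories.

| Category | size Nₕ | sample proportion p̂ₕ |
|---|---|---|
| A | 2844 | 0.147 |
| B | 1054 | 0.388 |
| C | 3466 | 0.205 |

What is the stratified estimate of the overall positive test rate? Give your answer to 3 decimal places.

N = 2844 + 1054 + 3466 = 7364.
Overall proportion = Σ (Nₕ/N)·p̂ₕ.
Σ Nₕp̂ₕ = 418.068 + 408.952 + 710.53 = 1537.55.
1537.55 / 7364 = 0.20879... → 0.209.

0.209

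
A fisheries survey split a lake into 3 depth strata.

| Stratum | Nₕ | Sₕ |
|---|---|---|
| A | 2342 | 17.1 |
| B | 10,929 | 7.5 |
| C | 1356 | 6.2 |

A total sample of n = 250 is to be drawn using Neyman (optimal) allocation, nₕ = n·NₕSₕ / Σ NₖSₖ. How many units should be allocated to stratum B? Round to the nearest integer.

A: NₕSₕ = 2342·17.1 = 40048.2
B: NₕSₕ = 10929·7.5 = 81967.5
C: NₕSₕ = 1356·6.2 = 8407.2
Σ NₕSₕ = 130422.9.
n_B = 250·81967.5/130422.9 = 157.119... → 157.

157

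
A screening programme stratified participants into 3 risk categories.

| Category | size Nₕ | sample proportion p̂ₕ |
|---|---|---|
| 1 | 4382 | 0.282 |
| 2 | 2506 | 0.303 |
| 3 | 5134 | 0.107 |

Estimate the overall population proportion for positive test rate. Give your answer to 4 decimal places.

0.2116

N = 4382 + 2506 + 5134 = 12022.
Overall proportion = Σ (Nₕ/N)·p̂ₕ.
Σ Nₕp̂ₕ = 1235.724 + 759.318 + 549.338 = 2544.38.
2544.38 / 12022 = 0.211644... → 0.2116.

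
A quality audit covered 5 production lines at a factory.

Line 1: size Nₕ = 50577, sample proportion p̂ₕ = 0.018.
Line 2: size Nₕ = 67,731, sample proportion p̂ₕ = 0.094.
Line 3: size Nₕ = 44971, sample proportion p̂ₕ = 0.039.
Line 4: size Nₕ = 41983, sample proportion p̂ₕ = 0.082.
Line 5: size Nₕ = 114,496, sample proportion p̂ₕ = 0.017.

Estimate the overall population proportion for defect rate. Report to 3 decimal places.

0.045

N = 50577 + 67731 + 44971 + 41983 + 114496 = 319758.
Overall proportion = Σ (Nₕ/N)·p̂ₕ.
Σ Nₕp̂ₕ = 910.386 + 6366.714 + 1753.869 + 3442.606 + 1946.432 = 14420.007.
14420.007 / 319758 = 0.04510... → 0.045.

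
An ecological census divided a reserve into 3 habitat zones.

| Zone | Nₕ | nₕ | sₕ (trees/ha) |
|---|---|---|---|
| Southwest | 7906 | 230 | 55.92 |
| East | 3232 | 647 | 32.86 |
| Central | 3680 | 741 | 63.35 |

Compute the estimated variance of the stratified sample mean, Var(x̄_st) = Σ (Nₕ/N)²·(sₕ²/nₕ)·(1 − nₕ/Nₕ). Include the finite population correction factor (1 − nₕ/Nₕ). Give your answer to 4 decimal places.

4.0879

N = 14818; Wₕ = Nₕ/N.
zone Southwest: (7906/14818)²·55.92²/230·(1 − 230/7906) = 3.7576739
zone East: (3232/14818)²·32.86²/647·(1 − 647/3232) = 0.0635014
zone Central: (3680/14818)²·63.35²/741·(1 − 741/3680) = 0.2667738
Sum = 4.0879492 → 4.0879.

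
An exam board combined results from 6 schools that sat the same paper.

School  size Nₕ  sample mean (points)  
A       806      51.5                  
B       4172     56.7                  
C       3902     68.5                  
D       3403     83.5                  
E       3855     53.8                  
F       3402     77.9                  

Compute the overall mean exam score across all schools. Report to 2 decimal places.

66.63

N = 806 + 4172 + 3902 + 3403 + 3855 + 3402 = 19540.
Overall mean = Σ (Nₕ/N)·x̄ₕ — weight by population share, not a simple average.
Σ Nₕx̄ₕ = 806·51.5 + 4172·56.7 + 3902·68.5 + 3403·83.5 + 3855·53.8 + 3402·77.9 = 41509 + 236552.4 + 267287 + 284150.5 + 207399 + 265015.8 = 1301913.7.
Divide by N: 1301913.7 / 19540 = 66.6281... → 66.63.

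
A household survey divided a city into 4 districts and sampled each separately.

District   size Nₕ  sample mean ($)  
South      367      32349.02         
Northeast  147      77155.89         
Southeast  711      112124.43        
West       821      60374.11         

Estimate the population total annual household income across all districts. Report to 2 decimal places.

152501620.21

Population total = Σ Nₕ·x̄ₕ (each stratum's size times its mean).
367·32349.02 + 147·77155.89 + 711·112124.43 + 821·60374.11 = 11872090.34 + 11341915.83 + 79720469.73 + 49567144.31 = 152501620.21.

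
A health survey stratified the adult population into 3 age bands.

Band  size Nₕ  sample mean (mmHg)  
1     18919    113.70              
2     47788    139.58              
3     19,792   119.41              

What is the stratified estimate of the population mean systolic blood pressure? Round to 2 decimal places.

x̄_st = (Σ Nₕx̄ₕ) / (Σ Nₕ) = (18919·113.70 + 47788·139.58 + 19792·119.41) / 86499
= 11184702.06 / 86499 = 129.3044... → 129.30.

129.30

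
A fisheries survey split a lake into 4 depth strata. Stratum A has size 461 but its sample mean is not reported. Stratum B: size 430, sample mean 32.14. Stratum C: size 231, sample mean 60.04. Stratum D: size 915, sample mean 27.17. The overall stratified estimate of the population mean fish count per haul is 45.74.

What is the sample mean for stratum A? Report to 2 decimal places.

Σ Nₕx̄ₕ = N·μ, so 461·x̄_A = 2037·45.74 − (430·32.14 + 231·60.04 + 915·27.17).
= 93172.38 − 52549.99 = 40622.39.
x̄_A = 40622.39 / 461 = 88.1180... → 88.12.

88.12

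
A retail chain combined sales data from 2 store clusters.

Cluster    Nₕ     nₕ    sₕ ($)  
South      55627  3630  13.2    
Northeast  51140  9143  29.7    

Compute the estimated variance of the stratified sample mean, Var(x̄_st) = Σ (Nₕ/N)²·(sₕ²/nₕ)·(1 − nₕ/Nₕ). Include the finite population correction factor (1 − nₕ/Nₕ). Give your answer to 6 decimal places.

0.030357

N = 106767. Term for each stratum: Wₕ²sₕ²/nₕ·(1−nₕ/Nₕ).
Var(x̄_st) = 0.012179546 + 0.018177288 = 0.030356834 → 0.030357.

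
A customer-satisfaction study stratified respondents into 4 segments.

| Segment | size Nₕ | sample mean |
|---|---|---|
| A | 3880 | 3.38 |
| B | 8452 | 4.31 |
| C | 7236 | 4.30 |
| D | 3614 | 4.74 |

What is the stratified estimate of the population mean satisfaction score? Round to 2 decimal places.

N = 23182; weights Wₕ = Nₕ/N = (0.1674, 0.3646, 0.3121, 0.1559).
x̄_st = Σ Wₕ·x̄ₕ = 0.1674·3.38 + 0.3646·4.31 + 0.3121·4.30 + 0.1559·4.74 ≈ 4.2183...
→ 4.22.

4.22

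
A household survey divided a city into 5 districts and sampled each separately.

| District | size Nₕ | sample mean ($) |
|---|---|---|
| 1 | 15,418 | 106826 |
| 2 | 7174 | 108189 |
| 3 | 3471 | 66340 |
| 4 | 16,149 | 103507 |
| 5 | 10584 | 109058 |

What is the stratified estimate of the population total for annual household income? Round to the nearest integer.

Estimate total by summing Nₕ·x̄ₕ over strata.
15418·106826 + 7174·108189 + 3471·66340 + 16149·103507 + 10584·109058 = 1647043268 + 776147886 + 230266140 + 1671534543 + 1154269872 = 5479261709.

5479261709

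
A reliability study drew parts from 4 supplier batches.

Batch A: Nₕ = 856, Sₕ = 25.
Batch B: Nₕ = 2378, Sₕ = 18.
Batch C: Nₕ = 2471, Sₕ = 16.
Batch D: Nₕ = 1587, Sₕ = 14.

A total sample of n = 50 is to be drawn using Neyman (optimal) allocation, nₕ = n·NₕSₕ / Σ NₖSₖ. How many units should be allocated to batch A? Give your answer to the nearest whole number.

8

A: NₕSₕ = 856·25 = 21400
B: NₕSₕ = 2378·18 = 42804
C: NₕSₕ = 2471·16 = 39536
D: NₕSₕ = 1587·14 = 22218
Σ NₕSₕ = 125958.
n_A = 50·21400/125958 = 8.495... → 8.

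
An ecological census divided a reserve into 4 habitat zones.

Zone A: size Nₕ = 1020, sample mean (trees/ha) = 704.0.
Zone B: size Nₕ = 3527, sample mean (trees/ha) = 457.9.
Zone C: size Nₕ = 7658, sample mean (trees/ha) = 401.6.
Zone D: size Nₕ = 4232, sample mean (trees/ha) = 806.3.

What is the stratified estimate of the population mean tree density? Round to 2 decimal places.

x̄_st = (Σ Nₕx̄ₕ) / (Σ Nₕ) = (1020·704.0 + 3527·457.9 + 7658·401.6 + 4232·806.3) / 16437
= 8820807.7 / 16437 = 536.6434... → 536.64.

536.64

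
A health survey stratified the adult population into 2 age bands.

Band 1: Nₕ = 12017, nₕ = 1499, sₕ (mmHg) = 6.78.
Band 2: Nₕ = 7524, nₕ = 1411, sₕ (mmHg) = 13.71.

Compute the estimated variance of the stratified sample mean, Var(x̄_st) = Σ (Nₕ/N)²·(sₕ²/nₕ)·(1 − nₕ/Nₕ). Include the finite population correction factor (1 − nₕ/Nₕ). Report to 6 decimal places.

N = 19541; Wₕ = Nₕ/N.
band 1: (12017/19541)²·6.78²/1499·(1 − 1499/12017) = 0.010150640
band 2: (7524/19541)²·13.71²/1411·(1 − 1411/7524) = 0.016045657
Sum = 0.026196297 → 0.026196.

0.026196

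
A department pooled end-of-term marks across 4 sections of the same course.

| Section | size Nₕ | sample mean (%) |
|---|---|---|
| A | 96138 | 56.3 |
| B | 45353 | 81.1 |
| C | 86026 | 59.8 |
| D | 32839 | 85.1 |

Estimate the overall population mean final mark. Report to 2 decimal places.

N = 96138 + 45353 + 86026 + 32839 = 260356.
The stratified mean weights each stratum mean by its population share Nₕ/N.
Σ Nₕx̄ₕ = 96138·56.3 + 45353·81.1 + 86026·59.8 + 32839·85.1 = 5412569.4 + 3678128.3 + 5144354.8 + 2794598.9 = 17029651.4.
Divide by N: 17029651.4 / 260356 = 65.4091... → 65.41.

65.41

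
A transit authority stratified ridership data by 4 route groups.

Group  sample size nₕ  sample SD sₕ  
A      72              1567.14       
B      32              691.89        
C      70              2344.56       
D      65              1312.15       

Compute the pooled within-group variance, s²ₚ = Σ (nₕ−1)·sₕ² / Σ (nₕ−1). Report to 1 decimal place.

Degrees of freedom: 71 + 31 + 69 + 64 = 235.
Σ(nₕ−1)sₕ² = 71·2455927.7796 + 31·478711.7721 + 69·5496961.5936 + 64·1721737.6225 = 678692495.0851.
s²ₚ = 678692495.0851 / 235 = 2888053.171... → 2888053.2.

2888053.2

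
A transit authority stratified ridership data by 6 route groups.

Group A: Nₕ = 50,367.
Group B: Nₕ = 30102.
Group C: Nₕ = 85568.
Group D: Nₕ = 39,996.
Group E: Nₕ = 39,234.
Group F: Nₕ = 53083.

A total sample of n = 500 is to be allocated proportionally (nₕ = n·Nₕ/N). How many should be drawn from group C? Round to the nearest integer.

143

Share of group C = 85568/298350 = 0.28680.
Allocate 500 × 0.28680 = 143.402... → 143.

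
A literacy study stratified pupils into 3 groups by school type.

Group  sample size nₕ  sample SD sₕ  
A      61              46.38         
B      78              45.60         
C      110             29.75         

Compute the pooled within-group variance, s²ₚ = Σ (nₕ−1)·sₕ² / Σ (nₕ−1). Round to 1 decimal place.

1567.7

A: (61−1)·46.38² = 60·2151.1044 = 129066.264
B: (78−1)·45.60² = 77·2079.36 = 160110.72
C: (110−1)·29.75² = 109·885.0625 = 96471.8125
Numerator = 385648.7965; denominator = Σ(nₕ−1) = 246.
s²ₚ = 385648.7965/246 = 1567.678... → 1567.7.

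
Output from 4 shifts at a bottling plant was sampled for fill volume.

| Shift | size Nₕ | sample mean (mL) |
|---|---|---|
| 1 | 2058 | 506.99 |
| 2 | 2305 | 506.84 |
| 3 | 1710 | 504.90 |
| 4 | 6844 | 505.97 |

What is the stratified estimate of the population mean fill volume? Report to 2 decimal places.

506.15

N = 12917; weights Wₕ = Nₕ/N = (0.1593, 0.1784, 0.1324, 0.5298).
x̄_st = Σ Wₕ·x̄ₕ = 0.1593·506.99 + 0.1784·506.84 + 0.1324·504.90 + 0.5298·505.97 ≈ 506.1461...
→ 506.15.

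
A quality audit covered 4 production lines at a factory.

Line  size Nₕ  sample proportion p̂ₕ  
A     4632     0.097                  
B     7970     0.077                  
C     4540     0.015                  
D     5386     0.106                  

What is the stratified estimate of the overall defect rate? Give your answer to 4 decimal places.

0.0756

N = 4632 + 7970 + 4540 + 5386 = 22528.
Overall proportion = Σ (Nₕ/N)·p̂ₕ.
Σ Nₕp̂ₕ = 449.304 + 613.69 + 68.1 + 570.916 = 1702.01.
1702.01 / 22528 = 0.075551... → 0.0756.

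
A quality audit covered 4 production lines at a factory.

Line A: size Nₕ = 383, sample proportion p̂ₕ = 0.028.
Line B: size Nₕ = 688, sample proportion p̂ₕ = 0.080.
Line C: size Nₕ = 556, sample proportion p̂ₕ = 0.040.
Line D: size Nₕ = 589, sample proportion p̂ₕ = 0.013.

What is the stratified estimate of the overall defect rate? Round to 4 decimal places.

Wₕ = Nₕ/N with N = 2216: 0.1728, 0.3105, 0.2509, 0.2658.
p̂_st = 0.1728·0.028 + 0.3105·0.080 + 0.2509·0.040 + 0.2658·0.013 ≈ 0.043168... → 0.0432.

0.0432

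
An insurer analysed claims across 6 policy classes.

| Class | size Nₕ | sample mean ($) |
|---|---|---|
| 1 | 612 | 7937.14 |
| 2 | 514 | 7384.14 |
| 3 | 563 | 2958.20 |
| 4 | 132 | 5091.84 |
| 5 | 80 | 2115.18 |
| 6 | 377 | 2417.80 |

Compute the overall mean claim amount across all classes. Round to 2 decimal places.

5299.07

N = 612 + 514 + 563 + 132 + 80 + 377 = 2278.
Overall mean = Σ (Nₕ/N)·x̄ₕ — weight by population share, not a simple average.
Σ Nₕx̄ₕ = 612·7937.14 + 514·7384.14 + 563·2958.20 + 132·5091.84 + 80·2115.18 + 377·2417.80 = 4857529.68 + 3795447.96 + 1665466.6 + 672122.88 + 169214.4 + 911510.6 = 12071292.12.
Divide by N: 12071292.12 / 2278 = 5299.0747... → 5299.07.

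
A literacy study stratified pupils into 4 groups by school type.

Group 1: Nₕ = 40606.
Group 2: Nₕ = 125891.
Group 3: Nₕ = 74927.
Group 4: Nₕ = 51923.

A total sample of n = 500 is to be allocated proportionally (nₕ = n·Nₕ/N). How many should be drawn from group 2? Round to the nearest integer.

215

Share of group 2 = 125891/293347 = 0.42915.
Allocate 500 × 0.42915 = 214.577... → 215.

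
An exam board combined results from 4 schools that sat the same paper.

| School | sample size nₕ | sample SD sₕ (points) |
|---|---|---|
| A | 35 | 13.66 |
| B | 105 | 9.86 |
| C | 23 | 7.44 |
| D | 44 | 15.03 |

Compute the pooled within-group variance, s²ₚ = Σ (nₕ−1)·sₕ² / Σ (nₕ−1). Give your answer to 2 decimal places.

134.91

A: (35−1)·13.66² = 34·186.5956 = 6344.2504
B: (105−1)·9.86² = 104·97.2196 = 10110.8384
C: (23−1)·7.44² = 22·55.3536 = 1217.7792
D: (44−1)·15.03² = 43·225.9009 = 9713.7387
Numerator = 27386.6067; denominator = Σ(nₕ−1) = 203.
s²ₚ = 27386.6067/203 = 134.9094... → 134.91.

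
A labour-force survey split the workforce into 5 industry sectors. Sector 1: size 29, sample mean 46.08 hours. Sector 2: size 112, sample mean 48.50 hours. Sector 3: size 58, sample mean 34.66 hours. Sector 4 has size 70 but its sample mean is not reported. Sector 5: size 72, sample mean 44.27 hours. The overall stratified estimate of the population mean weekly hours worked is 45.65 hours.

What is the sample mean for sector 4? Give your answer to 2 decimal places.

N = 29 + 112 + 58 + 70 + 72 = 341.
Overall total = μ·N = 45.65·341 = 15566.65.
Subtract the known strata: 29·46.08 + 112·48.50 + 58·34.66 + 72·44.27 = 11966.04.
Remaining total for sector 4: 15566.65 − 11966.04 = 3600.61.
Divide by its size: 3600.61 / 70 = 51.4373... → 51.44.

51.44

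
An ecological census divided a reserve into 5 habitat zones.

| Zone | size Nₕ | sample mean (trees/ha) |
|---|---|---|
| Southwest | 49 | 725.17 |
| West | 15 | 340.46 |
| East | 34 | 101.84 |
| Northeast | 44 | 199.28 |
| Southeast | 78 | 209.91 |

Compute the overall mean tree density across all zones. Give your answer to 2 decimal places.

314.75

N = 220; weights Wₕ = Nₕ/N = (0.2227, 0.0682, 0.1545, 0.2000, 0.3545).
x̄_st = Σ Wₕ·x̄ₕ = 0.2227·725.17 + 0.0682·340.46 + 0.1545·101.84 + 0.2000·199.28 + 0.3545·209.91 ≈ 314.7459...
→ 314.75.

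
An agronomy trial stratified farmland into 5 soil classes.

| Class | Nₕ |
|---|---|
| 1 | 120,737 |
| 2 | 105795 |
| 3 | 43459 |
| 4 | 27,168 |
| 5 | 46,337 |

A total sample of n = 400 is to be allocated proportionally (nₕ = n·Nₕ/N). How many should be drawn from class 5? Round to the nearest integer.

54

N = 120737 + 105795 + 43459 + 27168 + 46337 = 343496.
n_5 = 400·46337/343496 = 53.959... → 54.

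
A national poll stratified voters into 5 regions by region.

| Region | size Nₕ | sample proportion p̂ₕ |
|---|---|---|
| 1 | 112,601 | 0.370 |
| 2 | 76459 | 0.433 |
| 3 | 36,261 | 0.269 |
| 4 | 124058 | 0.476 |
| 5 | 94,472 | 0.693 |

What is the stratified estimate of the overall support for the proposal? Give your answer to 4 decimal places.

N = 112601 + 76459 + 36261 + 124058 + 94472 = 443851.
Overall proportion = Σ (Nₕ/N)·p̂ₕ.
Σ Nₕp̂ₕ = 41662.37 + 33106.747 + 9754.209 + 59051.608 + 65469.096 = 209044.03.
209044.03 / 443851 = 0.470978... → 0.4710.

0.4710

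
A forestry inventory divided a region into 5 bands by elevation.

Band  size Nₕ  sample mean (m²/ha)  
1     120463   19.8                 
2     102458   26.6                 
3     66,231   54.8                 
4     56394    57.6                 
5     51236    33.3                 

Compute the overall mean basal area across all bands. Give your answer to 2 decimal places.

x̄_st = (Σ Nₕx̄ₕ) / (Σ Nₕ) = (120463·19.8 + 102458·26.6 + 66231·54.8 + 56394·57.6 + 51236·33.3) / 396782
= 13694462.2 / 396782 = 34.5138... → 34.51.

34.51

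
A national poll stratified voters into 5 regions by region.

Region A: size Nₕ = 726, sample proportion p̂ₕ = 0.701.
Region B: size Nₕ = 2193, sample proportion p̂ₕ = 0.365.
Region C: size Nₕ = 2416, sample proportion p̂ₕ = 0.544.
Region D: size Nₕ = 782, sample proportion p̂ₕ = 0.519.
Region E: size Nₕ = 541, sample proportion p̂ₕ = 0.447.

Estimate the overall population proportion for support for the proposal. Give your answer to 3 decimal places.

0.491

N = 726 + 2193 + 2416 + 782 + 541 = 6658.
Overall proportion = Σ (Nₕ/N)·p̂ₕ.
Σ Nₕp̂ₕ = 508.926 + 800.445 + 1314.304 + 405.858 + 241.827 = 3271.36.
3271.36 / 6658 = 0.49134... → 0.491.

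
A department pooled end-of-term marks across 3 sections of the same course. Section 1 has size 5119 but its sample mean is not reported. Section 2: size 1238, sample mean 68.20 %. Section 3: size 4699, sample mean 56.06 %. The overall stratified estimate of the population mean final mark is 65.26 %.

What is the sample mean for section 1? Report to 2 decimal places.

N = 5119 + 1238 + 4699 = 11056.
Overall total = μ·N = 65.26·11056 = 721514.56.
Subtract the known strata: 1238·68.20 + 4699·56.06 = 347857.54.
Remaining total for section 1: 721514.56 − 347857.54 = 373657.02.
Divide by its size: 373657.02 / 5119 = 72.9941... → 72.99.

72.99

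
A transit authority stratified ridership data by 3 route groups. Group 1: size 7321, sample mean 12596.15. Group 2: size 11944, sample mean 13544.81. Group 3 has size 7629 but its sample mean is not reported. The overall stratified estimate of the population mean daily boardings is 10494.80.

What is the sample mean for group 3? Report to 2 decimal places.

N = 7321 + 11944 + 7629 = 26894.
Overall total = μ·N = 10494.80·26894 = 282247151.2.
Subtract the known strata: 7321·12596.15 + 11944·13544.81 = 253995624.79.
Remaining total for group 3: 282247151.2 − 253995624.79 = 28251526.41.
Divide by its size: 28251526.41 / 7629 = 3703.1756... → 3703.18.

3703.18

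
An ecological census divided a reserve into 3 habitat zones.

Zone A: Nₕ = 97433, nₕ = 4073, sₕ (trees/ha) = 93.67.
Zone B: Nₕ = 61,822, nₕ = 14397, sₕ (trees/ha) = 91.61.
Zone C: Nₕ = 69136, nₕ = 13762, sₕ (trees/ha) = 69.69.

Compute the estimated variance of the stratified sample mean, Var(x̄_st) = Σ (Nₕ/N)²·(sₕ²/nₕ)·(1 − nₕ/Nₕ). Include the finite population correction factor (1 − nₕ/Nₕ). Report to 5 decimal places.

0.43433

N = 228391. Term for each stratum: Wₕ²sₕ²/nₕ·(1−nₕ/Nₕ).
Var(x̄_st) = 0.37566054 + 0.03276470 + 0.02590070 = 0.43432594 → 0.43433.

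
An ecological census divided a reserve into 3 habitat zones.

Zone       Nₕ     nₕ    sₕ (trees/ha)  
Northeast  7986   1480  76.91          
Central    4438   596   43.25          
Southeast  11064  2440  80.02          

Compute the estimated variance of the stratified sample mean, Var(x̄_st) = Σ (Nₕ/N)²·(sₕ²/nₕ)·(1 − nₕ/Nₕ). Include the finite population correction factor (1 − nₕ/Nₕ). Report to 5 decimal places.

0.92728

N = 23488; Wₕ = Nₕ/N.
zone Northeast: (7986/23488)²·76.91²/1480·(1 − 1480/7986) = 0.37640484
zone Central: (4438/23488)²·43.25²/596·(1 − 596/4438) = 0.09700152
zone Southeast: (11064/23488)²·80.02²/2440·(1 − 2440/11064) = 0.45387484
Sum = 0.92728120 → 0.92728.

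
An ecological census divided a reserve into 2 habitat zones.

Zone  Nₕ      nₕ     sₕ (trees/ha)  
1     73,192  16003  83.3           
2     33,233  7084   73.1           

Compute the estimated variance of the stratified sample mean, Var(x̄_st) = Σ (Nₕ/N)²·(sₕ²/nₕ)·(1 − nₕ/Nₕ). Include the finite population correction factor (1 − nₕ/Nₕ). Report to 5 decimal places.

N = 106425. Term for each stratum: Wₕ²sₕ²/nₕ·(1−nₕ/Nₕ).
Var(x̄_st) = 0.16024238 + 0.05787533 = 0.21811772 → 0.21812.

0.21812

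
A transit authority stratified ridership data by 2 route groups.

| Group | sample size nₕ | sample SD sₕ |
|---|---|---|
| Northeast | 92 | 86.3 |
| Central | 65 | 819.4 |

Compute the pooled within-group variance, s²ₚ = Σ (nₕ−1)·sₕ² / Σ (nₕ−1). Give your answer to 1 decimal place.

Northeast: (92−1)·86.3² = 91·7447.69 = 677739.79
Central: (65−1)·819.4² = 64·671416.36 = 42970647.04
Numerator = 43648386.83; denominator = Σ(nₕ−1) = 155.
s²ₚ = 43648386.83/155 = 281602.496... → 281602.5.

281602.5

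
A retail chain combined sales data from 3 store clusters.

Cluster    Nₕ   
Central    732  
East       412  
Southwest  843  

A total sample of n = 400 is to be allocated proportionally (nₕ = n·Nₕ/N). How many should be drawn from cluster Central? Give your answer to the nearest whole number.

147

N = 732 + 412 + 843 = 1987.
n_Central = 400·732/1987 = 147.358... → 147.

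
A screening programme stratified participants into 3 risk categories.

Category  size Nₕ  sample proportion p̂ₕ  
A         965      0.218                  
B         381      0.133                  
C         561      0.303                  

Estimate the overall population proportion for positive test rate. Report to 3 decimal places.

Wₕ = Nₕ/N with N = 1907: 0.5060, 0.1998, 0.2942.
p̂_st = 0.5060·0.218 + 0.1998·0.133 + 0.2942·0.303 ≈ 0.22602... → 0.226.

0.226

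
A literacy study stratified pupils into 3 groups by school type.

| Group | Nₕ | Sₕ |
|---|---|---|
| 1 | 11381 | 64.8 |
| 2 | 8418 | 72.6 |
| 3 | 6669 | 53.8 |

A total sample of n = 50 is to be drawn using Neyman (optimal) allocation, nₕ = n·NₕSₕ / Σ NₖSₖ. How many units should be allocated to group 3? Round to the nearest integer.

11

1: NₕSₕ = 11381·64.8 = 737488.8
2: NₕSₕ = 8418·72.6 = 611146.8
3: NₕSₕ = 6669·53.8 = 358792.2
Σ NₕSₕ = 1707427.8.
n_3 = 50·358792.2/1707427.8 = 10.507... → 11.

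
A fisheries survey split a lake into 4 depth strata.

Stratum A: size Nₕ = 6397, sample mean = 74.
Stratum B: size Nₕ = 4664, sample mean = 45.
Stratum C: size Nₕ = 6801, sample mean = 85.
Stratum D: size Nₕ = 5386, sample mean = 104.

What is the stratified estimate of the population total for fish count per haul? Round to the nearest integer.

Population total = Σ Nₕ·x̄ₕ (each stratum's size times its mean).
6397·74 + 4664·45 + 6801·85 + 5386·104 = 473378 + 209880 + 578085 + 560144 = 1821487.

1821487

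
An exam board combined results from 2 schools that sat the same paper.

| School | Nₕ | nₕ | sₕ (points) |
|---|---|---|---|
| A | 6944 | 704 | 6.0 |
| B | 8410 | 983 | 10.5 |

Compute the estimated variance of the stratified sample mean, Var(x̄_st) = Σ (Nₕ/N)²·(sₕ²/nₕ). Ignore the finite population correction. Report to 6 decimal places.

0.044109

N = 15354. Term for each stratum: Wₕ²sₕ²/nₕ.
Var(x̄_st) = 0.010459386 + 0.033649142 = 0.044108528 → 0.044109.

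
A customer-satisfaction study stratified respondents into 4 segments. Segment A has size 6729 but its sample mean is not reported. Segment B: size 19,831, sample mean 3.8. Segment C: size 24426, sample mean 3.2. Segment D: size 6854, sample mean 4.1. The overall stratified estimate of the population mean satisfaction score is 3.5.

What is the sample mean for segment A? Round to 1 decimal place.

3.1

N = 6729 + 19831 + 24426 + 6854 = 57840.
Overall total = μ·N = 3.5·57840 = 202440.
Subtract the known strata: 19831·3.8 + 24426·3.2 + 6854·4.1 = 181622.4.
Remaining total for segment A: 202440 − 181622.4 = 20817.6.
Divide by its size: 20817.6 / 6729 = 3.094... → 3.1.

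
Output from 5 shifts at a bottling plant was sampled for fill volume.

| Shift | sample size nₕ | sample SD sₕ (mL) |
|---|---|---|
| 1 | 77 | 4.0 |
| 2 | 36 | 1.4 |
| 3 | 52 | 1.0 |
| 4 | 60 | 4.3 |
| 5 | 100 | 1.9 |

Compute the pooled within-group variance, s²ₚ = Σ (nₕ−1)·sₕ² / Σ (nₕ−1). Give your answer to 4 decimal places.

8.6997

Degrees of freedom: 76 + 35 + 51 + 59 + 99 = 320.
Σ(nₕ−1)sₕ² = 76·16 + 35·1.96 + 51·1 + 59·18.49 + 99·3.61 = 2783.9.
s²ₚ = 2783.9 / 320 = 8.699688... → 8.6997.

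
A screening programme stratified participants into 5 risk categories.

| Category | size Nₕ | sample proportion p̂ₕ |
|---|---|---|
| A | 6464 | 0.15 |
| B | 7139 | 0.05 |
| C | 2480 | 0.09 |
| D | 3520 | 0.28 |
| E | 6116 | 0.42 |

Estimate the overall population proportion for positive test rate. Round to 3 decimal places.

Wₕ = Nₕ/N with N = 25719: 0.2513, 0.2776, 0.0964, 0.1369, 0.2378.
p̂_st = 0.2513·0.15 + 0.2776·0.05 + 0.0964·0.09 + 0.1369·0.28 + 0.2378·0.42 ≈ 0.19846... → 0.198.

0.198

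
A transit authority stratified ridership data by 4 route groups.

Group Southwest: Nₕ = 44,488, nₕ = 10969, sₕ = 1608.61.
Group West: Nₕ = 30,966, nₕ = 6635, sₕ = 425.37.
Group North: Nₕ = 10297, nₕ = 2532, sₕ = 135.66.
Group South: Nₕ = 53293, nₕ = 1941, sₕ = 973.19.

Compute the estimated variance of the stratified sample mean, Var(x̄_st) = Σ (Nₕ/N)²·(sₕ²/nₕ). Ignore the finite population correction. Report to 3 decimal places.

N = 139044. Term for each stratum: Wₕ²sₕ²/nₕ.
Var(x̄_st) = 24.149923 + 1.352566 + 0.039862 + 71.681250 = 97.223601 → 97.224.

97.224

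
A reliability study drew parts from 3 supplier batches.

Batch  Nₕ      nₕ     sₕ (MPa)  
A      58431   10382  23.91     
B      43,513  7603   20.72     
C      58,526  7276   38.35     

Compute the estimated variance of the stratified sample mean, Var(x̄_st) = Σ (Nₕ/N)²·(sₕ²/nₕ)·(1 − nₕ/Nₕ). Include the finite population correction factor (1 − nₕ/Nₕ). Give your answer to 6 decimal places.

0.032975

N = 160470; Wₕ = Nₕ/N.
batch A: (58431/160470)²·23.91²/10382·(1 − 10382/58431) = 0.006003688
batch B: (43513/160470)²·20.72²/7603·(1 − 7603/43513) = 0.003426425
batch C: (58526/160470)²·38.35²/7276·(1 − 7276/58526) = 0.023544694
Sum = 0.032974807 → 0.032975.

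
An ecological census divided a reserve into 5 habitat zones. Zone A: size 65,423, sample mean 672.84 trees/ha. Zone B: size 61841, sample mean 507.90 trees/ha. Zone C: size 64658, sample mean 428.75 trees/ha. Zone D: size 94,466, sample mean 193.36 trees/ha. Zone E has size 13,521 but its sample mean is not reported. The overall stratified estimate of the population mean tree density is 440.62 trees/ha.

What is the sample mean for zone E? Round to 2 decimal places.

N = 65423 + 61841 + 64658 + 94466 + 13521 = 299909.
Overall total = μ·N = 440.62·299909 = 132145903.58.
Subtract the known strata: 65423·672.84 + 61841·507.90 + 64658·428.75 + 94466·193.36 = 121416318.48.
Remaining total for zone E: 132145903.58 − 121416318.48 = 10729585.1.
Divide by its size: 10729585.1 / 13521 = 793.5497... → 793.55.

793.55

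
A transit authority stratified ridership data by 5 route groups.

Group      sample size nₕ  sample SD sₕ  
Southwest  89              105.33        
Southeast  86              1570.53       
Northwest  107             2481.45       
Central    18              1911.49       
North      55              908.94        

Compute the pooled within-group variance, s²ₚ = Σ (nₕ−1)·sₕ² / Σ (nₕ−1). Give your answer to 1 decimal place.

Degrees of freedom: 88 + 85 + 106 + 17 + 54 = 350.
Σ(nₕ−1)sₕ² = 88·11094.4089 + 85·2466564.4809 + 106·6157594.1025 + 17·3653794.0201 + 54·826171.9236 = 970067045.9408.
s²ₚ = 970067045.9408 / 350 = 2771620.131... → 2771620.1.

2771620.1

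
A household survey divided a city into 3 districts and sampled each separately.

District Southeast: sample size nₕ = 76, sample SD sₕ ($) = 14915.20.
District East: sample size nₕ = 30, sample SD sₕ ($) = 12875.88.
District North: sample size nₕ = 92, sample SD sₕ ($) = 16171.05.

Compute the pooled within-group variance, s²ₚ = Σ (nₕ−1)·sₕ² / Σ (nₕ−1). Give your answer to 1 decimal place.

Degrees of freedom: 75 + 29 + 91 = 195.
Σ(nₕ−1)sₕ² = 75·222463191.04 + 29·165788285.7744 + 91·261502858.1025 = 45289359702.7851.
s²ₚ = 45289359702.7851 / 195 = 232253126.681... → 232253126.7.

232253126.7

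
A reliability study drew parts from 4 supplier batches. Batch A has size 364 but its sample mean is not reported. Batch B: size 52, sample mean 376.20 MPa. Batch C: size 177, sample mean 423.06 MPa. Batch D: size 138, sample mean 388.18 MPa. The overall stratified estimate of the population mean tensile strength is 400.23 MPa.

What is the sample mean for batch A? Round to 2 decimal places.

397.13

Σ Nₕx̄ₕ = N·μ, so 364·x̄_A = 731·400.23 − (52·376.20 + 177·423.06 + 138·388.18).
= 292568.13 − 148012.86 = 144555.27.
x̄_A = 144555.27 / 364 = 397.1299... → 397.13.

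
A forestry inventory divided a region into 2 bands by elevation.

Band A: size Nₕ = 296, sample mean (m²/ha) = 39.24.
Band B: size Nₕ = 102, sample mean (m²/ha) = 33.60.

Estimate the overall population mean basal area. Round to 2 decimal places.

37.79

x̄_st = (Σ Nₕx̄ₕ) / (Σ Nₕ) = (296·39.24 + 102·33.60) / 398
= 15042.24 / 398 = 37.7946... → 37.79.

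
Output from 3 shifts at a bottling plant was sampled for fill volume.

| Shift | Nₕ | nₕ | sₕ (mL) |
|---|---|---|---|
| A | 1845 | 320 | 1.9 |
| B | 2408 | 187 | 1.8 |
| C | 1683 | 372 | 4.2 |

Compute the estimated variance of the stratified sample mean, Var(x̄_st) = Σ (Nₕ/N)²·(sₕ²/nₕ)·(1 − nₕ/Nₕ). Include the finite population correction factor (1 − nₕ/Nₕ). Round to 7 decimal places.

0.0064999

N = 5936. Term for each stratum: Wₕ²sₕ²/nₕ·(1−nₕ/Nₕ).
Var(x̄_st) = 0.0009008151 + 0.0026297875 + 0.0029693040 = 0.0064999066 → 0.0064999.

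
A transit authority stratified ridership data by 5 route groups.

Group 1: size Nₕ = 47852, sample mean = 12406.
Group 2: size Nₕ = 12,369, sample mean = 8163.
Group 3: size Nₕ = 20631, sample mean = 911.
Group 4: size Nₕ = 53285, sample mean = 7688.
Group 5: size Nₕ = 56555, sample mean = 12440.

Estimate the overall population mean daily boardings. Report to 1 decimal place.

9578.9

N = 190692; weights Wₕ = Nₕ/N = (0.2509, 0.0649, 0.1082, 0.2794, 0.2966).
x̄_st = Σ Wₕ·x̄ₕ = 0.2509·12406 + 0.0649·8163 + 0.1082·911 + 0.2794·7688 + 0.2966·12440 ≈ 9578.872...
→ 9578.9.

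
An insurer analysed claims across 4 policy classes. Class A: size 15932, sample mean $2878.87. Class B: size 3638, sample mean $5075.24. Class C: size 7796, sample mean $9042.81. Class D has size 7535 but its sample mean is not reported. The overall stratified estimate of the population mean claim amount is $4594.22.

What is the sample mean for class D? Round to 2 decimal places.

3386.23

Σ Nₕx̄ₕ = N·μ, so 7535·x̄_D = 34901·4594.22 − (15932·2878.87 + 3638·5075.24 + 7796·9042.81).
= 160342872.22 − 134827626.72 = 25515245.5.
x̄_D = 25515245.5 / 7535 = 3386.2303... → 3386.23.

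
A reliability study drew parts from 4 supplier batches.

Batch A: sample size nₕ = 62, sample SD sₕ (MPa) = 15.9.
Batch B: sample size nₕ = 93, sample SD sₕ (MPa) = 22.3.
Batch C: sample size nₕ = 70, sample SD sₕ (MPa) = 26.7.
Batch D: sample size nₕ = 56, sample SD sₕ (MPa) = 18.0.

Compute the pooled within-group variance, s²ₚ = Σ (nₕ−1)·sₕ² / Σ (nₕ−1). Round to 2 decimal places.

462.75

A: (62−1)·15.9² = 61·252.81 = 15421.41
B: (93−1)·22.3² = 92·497.29 = 45750.68
C: (70−1)·26.7² = 69·712.89 = 49189.41
D: (56−1)·18.0² = 55·324 = 17820
Numerator = 128181.5; denominator = Σ(nₕ−1) = 277.
s²ₚ = 128181.5/277 = 462.7491... → 462.75.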